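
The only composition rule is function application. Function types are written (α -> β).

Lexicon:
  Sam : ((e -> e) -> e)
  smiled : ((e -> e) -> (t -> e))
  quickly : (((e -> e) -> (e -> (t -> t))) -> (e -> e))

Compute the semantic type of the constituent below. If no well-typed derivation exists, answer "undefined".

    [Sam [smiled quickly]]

[smiled quickly]: ((e -> e) -> (t -> e)) with (((e -> e) -> (e -> (t -> t))) -> (e -> e)) — neither is a function whose domain matches the other; composition fails here.

undefined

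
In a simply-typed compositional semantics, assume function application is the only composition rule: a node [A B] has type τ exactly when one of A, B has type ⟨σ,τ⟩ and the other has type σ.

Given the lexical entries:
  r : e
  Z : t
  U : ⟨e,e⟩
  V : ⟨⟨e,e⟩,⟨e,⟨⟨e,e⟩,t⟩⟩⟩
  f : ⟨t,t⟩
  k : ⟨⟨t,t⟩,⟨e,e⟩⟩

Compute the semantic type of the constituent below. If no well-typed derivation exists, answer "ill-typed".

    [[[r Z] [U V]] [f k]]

ill-typed

At [r Z]: neither e nor t can take the other as argument; the node is ill-typed.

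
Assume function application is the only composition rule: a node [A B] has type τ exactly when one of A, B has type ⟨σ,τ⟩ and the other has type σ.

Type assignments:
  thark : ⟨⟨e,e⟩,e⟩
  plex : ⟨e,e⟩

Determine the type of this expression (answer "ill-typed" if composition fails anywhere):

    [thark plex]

[thark plex]: functor thark : ⟨⟨e,e⟩,e⟩, argument plex : ⟨e,e⟩; result e.

e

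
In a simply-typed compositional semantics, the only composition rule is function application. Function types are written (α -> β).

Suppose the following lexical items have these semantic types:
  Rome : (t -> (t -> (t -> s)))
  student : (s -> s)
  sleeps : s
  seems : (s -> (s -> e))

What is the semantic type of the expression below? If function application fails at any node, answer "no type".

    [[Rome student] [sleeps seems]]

At [Rome student]: neither (t -> (t -> (t -> s))) nor (s -> s) can take the other as argument; the node is ill-typed.

no type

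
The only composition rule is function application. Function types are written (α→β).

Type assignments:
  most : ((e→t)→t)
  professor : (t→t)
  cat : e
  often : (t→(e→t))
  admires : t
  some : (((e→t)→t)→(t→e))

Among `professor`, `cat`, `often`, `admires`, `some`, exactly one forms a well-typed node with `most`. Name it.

professor : (t→t) — most needs (e→t); professor needs t; neither fits.
cat : e — most needs (e→t); cat needs nothing (atomic); neither fits.
often : (t→(e→t)) — most needs (e→t); often needs t; neither fits.
admires : t — most needs (e→t); admires needs nothing (atomic); neither fits.
some — combines: some : (((e→t)→t)→(t→e)) takes most : ((e→t)→t) as argument, giving (t→e).

some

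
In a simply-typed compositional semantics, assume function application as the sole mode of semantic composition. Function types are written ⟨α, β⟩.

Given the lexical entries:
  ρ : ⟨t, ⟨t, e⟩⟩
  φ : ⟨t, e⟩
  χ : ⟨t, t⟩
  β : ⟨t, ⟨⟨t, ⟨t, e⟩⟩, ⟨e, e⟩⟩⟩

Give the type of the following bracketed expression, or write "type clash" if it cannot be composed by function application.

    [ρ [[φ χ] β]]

[φ χ]: ⟨t, e⟩ and ⟨t, t⟩ cannot combine by function application — type clash.

type clash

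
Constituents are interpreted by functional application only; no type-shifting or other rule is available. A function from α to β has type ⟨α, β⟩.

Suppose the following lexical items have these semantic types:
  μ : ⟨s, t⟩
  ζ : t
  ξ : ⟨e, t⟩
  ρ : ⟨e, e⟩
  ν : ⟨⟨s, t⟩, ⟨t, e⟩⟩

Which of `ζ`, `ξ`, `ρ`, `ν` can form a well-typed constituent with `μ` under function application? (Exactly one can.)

ζ : t — no; μ wants s, and ζ wants nothing (atomic).
ξ : ⟨e, t⟩ — no; μ wants s, and ξ wants e.
ρ : ⟨e, e⟩ — no; μ wants s, and ρ wants e.
ν — combines: ν : ⟨⟨s, t⟩, ⟨t, e⟩⟩ takes μ : ⟨s, t⟩ as argument, giving ⟨t, e⟩.

ν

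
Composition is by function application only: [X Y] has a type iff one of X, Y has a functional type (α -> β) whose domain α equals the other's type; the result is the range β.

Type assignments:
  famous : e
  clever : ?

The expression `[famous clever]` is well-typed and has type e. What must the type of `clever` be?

(e -> e)

At [famous clever] (required: e): famous is e, which is not a function with range e; hence clever is the functor — type (e -> e).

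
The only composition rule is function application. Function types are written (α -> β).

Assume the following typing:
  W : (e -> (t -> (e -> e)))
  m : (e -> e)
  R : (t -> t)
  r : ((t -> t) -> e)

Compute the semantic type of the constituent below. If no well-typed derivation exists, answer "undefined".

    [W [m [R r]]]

[R r]: functor r : ((t -> t) -> e), argument R : (t -> t); result e.
[m [R r]]: functor m : (e -> e), argument [R r] : e; result e.
[W [m [R r]]]: functor W : (e -> (t -> (e -> e))), argument [m [R r]] : e; result (t -> (e -> e)).

(t -> (e -> e))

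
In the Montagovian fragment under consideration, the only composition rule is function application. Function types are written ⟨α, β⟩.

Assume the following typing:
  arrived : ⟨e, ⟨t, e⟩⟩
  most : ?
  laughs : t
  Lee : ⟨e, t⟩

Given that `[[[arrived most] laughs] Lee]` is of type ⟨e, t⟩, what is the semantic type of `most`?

⟨⟨e, ⟨t, e⟩⟩, ⟨t, ⟨⟨e, t⟩, ⟨e, t⟩⟩⟩⟩

[[[arrived most] laughs] Lee] is required to be ⟨e, t⟩. Lee : ⟨e, t⟩ cannot yield ⟨e, t⟩ as functor, so [[arrived most] laughs] : ⟨⟨e, t⟩, ⟨e, t⟩⟩.
[[arrived most] laughs] is required to be ⟨⟨e, t⟩, ⟨e, t⟩⟩. laughs : t cannot yield ⟨⟨e, t⟩, ⟨e, t⟩⟩ as functor, so [arrived most] : ⟨t, ⟨⟨e, t⟩, ⟨e, t⟩⟩⟩.
[arrived most] is required to be ⟨t, ⟨⟨e, t⟩, ⟨e, t⟩⟩⟩. arrived : ⟨e, ⟨t, e⟩⟩ cannot yield ⟨t, ⟨⟨e, t⟩, ⟨e, t⟩⟩⟩ as functor, so most : ⟨⟨e, ⟨t, e⟩⟩, ⟨t, ⟨⟨e, t⟩, ⟨e, t⟩⟩⟩⟩.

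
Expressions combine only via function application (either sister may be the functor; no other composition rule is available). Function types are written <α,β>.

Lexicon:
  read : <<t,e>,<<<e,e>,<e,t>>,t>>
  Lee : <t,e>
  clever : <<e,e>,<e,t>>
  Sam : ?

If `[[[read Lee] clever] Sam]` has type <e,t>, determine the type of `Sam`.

[[[read Lee] clever] Sam] is required to be <e,t>. [[read Lee] clever] : t cannot yield <e,t> as functor, so Sam : <t,<e,t>>.

<t,<e,t>>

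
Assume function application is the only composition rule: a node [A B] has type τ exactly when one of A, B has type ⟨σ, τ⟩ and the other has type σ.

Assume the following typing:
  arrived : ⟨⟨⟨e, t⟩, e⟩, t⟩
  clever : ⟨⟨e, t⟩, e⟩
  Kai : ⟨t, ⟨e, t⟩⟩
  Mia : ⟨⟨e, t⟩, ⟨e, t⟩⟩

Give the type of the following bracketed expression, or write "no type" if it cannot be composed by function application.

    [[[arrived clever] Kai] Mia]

⟨e, t⟩

[arrived clever]: arrived is ⟨⟨⟨e, t⟩, e⟩, t⟩, clever is ⟨⟨e, t⟩, e⟩; result t.
[[arrived clever] Kai]: Kai is ⟨t, ⟨e, t⟩⟩, [arrived clever] is t; result ⟨e, t⟩.
[[[arrived clever] Kai] Mia]: Mia is ⟨⟨e, t⟩, ⟨e, t⟩⟩, [[arrived clever] Kai] is ⟨e, t⟩; result ⟨e, t⟩.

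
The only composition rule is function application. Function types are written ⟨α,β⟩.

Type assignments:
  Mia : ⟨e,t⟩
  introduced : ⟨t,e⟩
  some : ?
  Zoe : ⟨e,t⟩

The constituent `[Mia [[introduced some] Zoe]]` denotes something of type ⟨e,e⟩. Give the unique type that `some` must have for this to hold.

At [Mia [[introduced some] Zoe]] (required: ⟨e,e⟩): Mia is ⟨e,t⟩, which is not a function with range ⟨e,e⟩; hence [[introduced some] Zoe] is the functor — type ⟨⟨e,t⟩,⟨e,e⟩⟩.
At [[introduced some] Zoe] (required: ⟨⟨e,t⟩,⟨e,e⟩⟩): Zoe is ⟨e,t⟩, which is not a function with range ⟨⟨e,t⟩,⟨e,e⟩⟩; hence [introduced some] is the functor — type ⟨⟨e,t⟩,⟨⟨e,t⟩,⟨e,e⟩⟩⟩.
At [introduced some] (required: ⟨⟨e,t⟩,⟨⟨e,t⟩,⟨e,e⟩⟩⟩): introduced is ⟨t,e⟩, which is not a function with range ⟨⟨e,t⟩,⟨⟨e,t⟩,⟨e,e⟩⟩⟩; hence some is the functor — type ⟨⟨t,e⟩,⟨⟨e,t⟩,⟨⟨e,t⟩,⟨e,e⟩⟩⟩⟩.

⟨⟨t,e⟩,⟨⟨e,t⟩,⟨⟨e,t⟩,⟨e,e⟩⟩⟩⟩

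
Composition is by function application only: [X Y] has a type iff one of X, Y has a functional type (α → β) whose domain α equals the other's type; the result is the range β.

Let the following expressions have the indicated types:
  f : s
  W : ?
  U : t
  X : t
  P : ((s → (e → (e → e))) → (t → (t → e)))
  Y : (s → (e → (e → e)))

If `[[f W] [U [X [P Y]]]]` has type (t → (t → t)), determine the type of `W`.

[[f W] [U [X [P Y]]]] is required to be (t → (t → t)). [U [X [P Y]]] : e cannot yield (t → (t → t)) as functor, so [f W] : (e → (t → (t → t))).
[f W] is required to be (e → (t → (t → t))). f : s cannot yield (e → (t → (t → t))) as functor, so W : (s → (e → (t → (t → t)))).

(s → (e → (t → (t → t))))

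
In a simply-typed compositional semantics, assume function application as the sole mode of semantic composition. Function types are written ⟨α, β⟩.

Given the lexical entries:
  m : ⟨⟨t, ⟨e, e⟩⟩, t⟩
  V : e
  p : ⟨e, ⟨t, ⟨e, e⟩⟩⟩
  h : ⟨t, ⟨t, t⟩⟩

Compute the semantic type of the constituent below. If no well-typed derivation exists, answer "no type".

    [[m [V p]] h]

[V p]: ⟨e, ⟨t, ⟨e, e⟩⟩⟩ applied to e yields ⟨t, ⟨e, e⟩⟩.
[m [V p]]: ⟨⟨t, ⟨e, e⟩⟩, t⟩ applied to ⟨t, ⟨e, e⟩⟩ yields t.
[[m [V p]] h]: ⟨t, ⟨t, t⟩⟩ applied to t yields ⟨t, t⟩.

⟨t, t⟩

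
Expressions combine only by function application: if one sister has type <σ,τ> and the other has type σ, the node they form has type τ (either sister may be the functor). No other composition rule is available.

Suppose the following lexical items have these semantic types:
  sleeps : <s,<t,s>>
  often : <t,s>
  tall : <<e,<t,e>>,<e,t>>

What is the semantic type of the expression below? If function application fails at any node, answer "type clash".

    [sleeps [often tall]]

type clash

[often tall]: <t,s> with <<e,<t,e>>,<e,t>> — neither is a function whose domain matches the other; composition fails here.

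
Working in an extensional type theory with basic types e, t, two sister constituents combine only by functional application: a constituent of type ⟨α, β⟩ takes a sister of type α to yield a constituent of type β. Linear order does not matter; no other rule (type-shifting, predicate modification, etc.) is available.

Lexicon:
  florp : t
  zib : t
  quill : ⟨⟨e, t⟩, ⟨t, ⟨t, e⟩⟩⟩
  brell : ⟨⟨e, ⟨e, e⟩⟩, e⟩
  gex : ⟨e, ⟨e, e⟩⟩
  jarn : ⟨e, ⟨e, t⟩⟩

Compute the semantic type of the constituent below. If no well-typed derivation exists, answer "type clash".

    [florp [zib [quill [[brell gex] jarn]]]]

[brell gex] — brell of type ⟨⟨e, ⟨e, e⟩⟩, e⟩ combines with gex of type ⟨e, ⟨e, e⟩⟩: type e.
[[brell gex] jarn] — jarn of type ⟨e, ⟨e, t⟩⟩ combines with [brell gex] of type e: type ⟨e, t⟩.
[quill [[brell gex] jarn]] — quill of type ⟨⟨e, t⟩, ⟨t, ⟨t, e⟩⟩⟩ combines with [[brell gex] jarn] of type ⟨e, t⟩: type ⟨t, ⟨t, e⟩⟩.
[zib [quill [[brell gex] jarn]]] — [quill [[brell gex] jarn]] of type ⟨t, ⟨t, e⟩⟩ combines with zib of type t: type ⟨t, e⟩.
[florp [zib [quill [[brell gex] jarn]]]] — [zib [quill [[brell gex] jarn]]] of type ⟨t, e⟩ combines with florp of type t: type e.

e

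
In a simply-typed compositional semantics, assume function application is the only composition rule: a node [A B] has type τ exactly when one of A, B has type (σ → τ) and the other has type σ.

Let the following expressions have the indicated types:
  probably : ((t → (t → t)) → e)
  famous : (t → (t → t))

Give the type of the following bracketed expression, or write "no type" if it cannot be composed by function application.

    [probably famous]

e

[probably famous]: ((t → (t → t)) → e) applied to (t → (t → t)) yields e.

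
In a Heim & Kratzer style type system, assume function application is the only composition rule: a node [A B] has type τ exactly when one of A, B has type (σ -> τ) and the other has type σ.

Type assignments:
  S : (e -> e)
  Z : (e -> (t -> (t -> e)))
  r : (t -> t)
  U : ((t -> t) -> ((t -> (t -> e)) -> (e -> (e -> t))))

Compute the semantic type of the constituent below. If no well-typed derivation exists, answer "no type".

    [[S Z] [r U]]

no type

[S Z]: (e -> e) with (e -> (t -> (t -> e))) — neither is a function whose domain matches the other; composition fails here.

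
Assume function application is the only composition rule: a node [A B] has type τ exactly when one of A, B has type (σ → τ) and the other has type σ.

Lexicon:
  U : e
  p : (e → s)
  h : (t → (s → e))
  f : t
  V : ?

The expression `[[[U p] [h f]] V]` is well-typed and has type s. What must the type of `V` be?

At [[[U p] [h f]] V] (required: s): [[U p] [h f]] is e, which is not a function with range s; hence V is the functor — type (e → s).

(e → s)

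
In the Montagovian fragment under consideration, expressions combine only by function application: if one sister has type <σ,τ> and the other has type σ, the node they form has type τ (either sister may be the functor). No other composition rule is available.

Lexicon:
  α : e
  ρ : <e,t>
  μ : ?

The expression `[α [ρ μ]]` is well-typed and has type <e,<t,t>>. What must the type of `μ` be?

<<e,t>,<e,<e,<t,t>>>>

For [α [ρ μ]] to have type <e,<t,t>> with α of type e, [ρ μ] must be the function: [ρ μ] : <e,<e,<t,t>>>.
For [ρ μ] to have type <e,<e,<t,t>>> with ρ of type <e,t>, μ must be the function: μ : <<e,t>,<e,<e,<t,t>>>>.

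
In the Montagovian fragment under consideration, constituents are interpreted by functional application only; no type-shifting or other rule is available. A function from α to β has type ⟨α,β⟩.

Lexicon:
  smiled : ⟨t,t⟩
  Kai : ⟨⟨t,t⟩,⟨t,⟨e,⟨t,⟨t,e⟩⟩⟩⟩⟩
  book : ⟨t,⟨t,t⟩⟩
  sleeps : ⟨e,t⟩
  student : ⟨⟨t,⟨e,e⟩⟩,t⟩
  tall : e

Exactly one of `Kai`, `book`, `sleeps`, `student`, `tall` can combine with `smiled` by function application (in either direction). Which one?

Kai

Kai — combines: Kai : ⟨⟨t,t⟩,⟨t,⟨e,⟨t,⟨t,e⟩⟩⟩⟩⟩ takes smiled : ⟨t,t⟩ as argument, giving ⟨t,⟨e,⟨t,⟨t,e⟩⟩⟩⟩.
book : ⟨t,⟨t,t⟩⟩ — neither side's domain matches the other.
sleeps : ⟨e,t⟩ — neither side's domain matches the other.
student : ⟨⟨t,⟨e,e⟩⟩,t⟩ — neither side's domain matches the other.
tall : e — neither side's domain matches the other.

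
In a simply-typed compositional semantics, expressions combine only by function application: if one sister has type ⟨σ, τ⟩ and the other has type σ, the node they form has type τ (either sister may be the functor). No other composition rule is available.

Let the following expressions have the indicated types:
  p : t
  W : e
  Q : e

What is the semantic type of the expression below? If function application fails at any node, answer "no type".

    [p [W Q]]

[W Q]: e with e — neither is a function whose domain matches the other; composition fails here.

no type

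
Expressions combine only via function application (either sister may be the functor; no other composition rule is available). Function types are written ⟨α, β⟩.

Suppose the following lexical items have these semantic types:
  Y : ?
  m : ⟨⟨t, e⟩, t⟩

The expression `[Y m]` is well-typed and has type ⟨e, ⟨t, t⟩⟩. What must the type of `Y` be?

⟨⟨⟨t, e⟩, t⟩, ⟨e, ⟨t, t⟩⟩⟩

[Y m] is required to be ⟨e, ⟨t, t⟩⟩. m : ⟨⟨t, e⟩, t⟩ cannot yield ⟨e, ⟨t, t⟩⟩ as functor, so Y : ⟨⟨⟨t, e⟩, t⟩, ⟨e, ⟨t, t⟩⟩⟩.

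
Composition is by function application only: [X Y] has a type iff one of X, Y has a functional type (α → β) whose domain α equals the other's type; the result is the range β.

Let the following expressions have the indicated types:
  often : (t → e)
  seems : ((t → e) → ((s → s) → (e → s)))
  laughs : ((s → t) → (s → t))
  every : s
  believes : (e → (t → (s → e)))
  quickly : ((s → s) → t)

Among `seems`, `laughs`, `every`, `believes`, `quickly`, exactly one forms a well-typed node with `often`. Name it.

seems

seems — combines: seems : ((t → e) → ((s → s) → (e → s))) takes often : (t → e) as argument, giving ((s → s) → (e → s)).
laughs : ((s → t) → (s → t)) — does not combine with often.
every : s — does not combine with often.
believes : (e → (t → (s → e))) — does not combine with often.
quickly : ((s → s) → t) — does not combine with often.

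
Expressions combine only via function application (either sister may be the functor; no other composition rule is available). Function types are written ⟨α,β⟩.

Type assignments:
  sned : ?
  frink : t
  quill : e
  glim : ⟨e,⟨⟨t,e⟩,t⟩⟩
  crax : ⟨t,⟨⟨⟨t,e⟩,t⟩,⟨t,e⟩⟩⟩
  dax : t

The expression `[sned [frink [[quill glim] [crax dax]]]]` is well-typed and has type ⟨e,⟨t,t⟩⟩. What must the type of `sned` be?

⟨e,⟨e,⟨t,t⟩⟩⟩

For [sned [frink [[quill glim] [crax dax]]]] to have type ⟨e,⟨t,t⟩⟩ with [frink [[quill glim] [crax dax]]] of type e, sned must be the function: sned : ⟨e,⟨e,⟨t,t⟩⟩⟩.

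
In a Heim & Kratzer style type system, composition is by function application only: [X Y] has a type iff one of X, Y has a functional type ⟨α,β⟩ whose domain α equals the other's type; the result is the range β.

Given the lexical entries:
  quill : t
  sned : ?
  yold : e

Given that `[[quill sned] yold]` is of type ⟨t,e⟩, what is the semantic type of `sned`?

At [[quill sned] yold] (required: ⟨t,e⟩): yold is e, which is not a function with range ⟨t,e⟩; hence [quill sned] is the functor — type ⟨e,⟨t,e⟩⟩.
At [quill sned] (required: ⟨e,⟨t,e⟩⟩): quill is t, which is not a function with range ⟨e,⟨t,e⟩⟩; hence sned is the functor — type ⟨t,⟨e,⟨t,e⟩⟩⟩.

⟨t,⟨e,⟨t,e⟩⟩⟩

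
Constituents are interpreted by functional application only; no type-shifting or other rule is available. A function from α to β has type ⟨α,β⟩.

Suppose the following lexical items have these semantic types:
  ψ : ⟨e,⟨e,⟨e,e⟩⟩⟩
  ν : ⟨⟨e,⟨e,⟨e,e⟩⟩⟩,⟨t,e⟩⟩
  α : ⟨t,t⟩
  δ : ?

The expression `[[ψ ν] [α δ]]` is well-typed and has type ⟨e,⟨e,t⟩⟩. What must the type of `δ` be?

⟨⟨t,t⟩,⟨⟨t,e⟩,⟨e,⟨e,t⟩⟩⟩⟩

At [[ψ ν] [α δ]] (required: ⟨e,⟨e,t⟩⟩): [ψ ν] is ⟨t,e⟩, which is not a function with range ⟨e,⟨e,t⟩⟩; hence [α δ] is the functor — type ⟨⟨t,e⟩,⟨e,⟨e,t⟩⟩⟩.
At [α δ] (required: ⟨⟨t,e⟩,⟨e,⟨e,t⟩⟩⟩): α is ⟨t,t⟩, which is not a function with range ⟨⟨t,e⟩,⟨e,⟨e,t⟩⟩⟩; hence δ is the functor — type ⟨⟨t,t⟩,⟨⟨t,e⟩,⟨e,⟨e,t⟩⟩⟩⟩.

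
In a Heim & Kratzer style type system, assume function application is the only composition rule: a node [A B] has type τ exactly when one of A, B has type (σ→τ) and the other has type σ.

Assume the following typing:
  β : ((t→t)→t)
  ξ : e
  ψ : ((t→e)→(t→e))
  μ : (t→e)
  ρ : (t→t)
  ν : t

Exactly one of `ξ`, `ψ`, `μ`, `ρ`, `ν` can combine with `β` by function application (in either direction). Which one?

ξ : e — neither side's domain matches the other.
ψ : ((t→e)→(t→e)) — neither side's domain matches the other.
μ : (t→e) — neither side's domain matches the other.
ρ — combines: β : ((t→t)→t) takes ρ : (t→t) as argument, giving t.
ν : t — neither side's domain matches the other.

ρ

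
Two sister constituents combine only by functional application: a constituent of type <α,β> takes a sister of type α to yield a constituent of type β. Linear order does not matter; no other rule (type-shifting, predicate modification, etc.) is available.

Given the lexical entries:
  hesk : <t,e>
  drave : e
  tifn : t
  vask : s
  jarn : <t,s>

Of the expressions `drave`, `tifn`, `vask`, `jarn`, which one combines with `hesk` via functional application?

tifn

drave : e — does not combine with hesk.
tifn — combines: hesk : <t,e> takes tifn : t as argument, giving e.
vask : s — does not combine with hesk.
jarn : <t,s> — does not combine with hesk.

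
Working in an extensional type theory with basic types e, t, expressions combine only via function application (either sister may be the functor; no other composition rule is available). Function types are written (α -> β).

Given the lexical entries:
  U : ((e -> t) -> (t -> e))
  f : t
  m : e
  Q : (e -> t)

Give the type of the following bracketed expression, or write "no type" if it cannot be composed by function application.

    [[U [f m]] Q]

[f m]: t and e cannot combine by function application — type clash.

no type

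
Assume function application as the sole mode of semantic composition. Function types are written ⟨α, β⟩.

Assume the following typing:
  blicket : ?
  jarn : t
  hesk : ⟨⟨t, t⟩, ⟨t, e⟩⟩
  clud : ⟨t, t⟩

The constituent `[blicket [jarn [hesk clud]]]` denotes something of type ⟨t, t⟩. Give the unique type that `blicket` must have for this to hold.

⟨e, ⟨t, t⟩⟩

[blicket [jarn [hesk clud]]] must have type ⟨t, t⟩. The sister [jarn [hesk clud]] has type e; that is not a function onto ⟨t, t⟩, so blicket must be the functor, of type ⟨e, ⟨t, t⟩⟩.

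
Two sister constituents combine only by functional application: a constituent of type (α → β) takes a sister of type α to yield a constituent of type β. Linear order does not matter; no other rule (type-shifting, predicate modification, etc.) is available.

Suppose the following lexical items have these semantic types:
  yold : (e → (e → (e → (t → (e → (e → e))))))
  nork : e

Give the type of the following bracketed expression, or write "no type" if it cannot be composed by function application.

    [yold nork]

(e → (e → (t → (e → (e → e)))))

[yold nork] — yold of type (e → (e → (e → (t → (e → (e → e)))))) combines with nork of type e: type (e → (e → (t → (e → (e → e))))).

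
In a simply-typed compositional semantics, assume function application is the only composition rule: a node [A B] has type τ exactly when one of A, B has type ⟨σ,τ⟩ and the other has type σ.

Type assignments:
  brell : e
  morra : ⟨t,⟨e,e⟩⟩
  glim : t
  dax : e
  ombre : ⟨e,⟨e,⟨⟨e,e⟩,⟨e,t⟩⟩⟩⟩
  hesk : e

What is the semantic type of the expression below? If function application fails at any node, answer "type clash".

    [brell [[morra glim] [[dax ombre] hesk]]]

t

[morra glim]: functor morra : ⟨t,⟨e,e⟩⟩, argument glim : t; result ⟨e,e⟩.
[dax ombre]: functor ombre : ⟨e,⟨e,⟨⟨e,e⟩,⟨e,t⟩⟩⟩⟩, argument dax : e; result ⟨e,⟨⟨e,e⟩,⟨e,t⟩⟩⟩.
[[dax ombre] hesk]: functor [dax ombre] : ⟨e,⟨⟨e,e⟩,⟨e,t⟩⟩⟩, argument hesk : e; result ⟨⟨e,e⟩,⟨e,t⟩⟩.
[[morra glim] [[dax ombre] hesk]]: functor [[dax ombre] hesk] : ⟨⟨e,e⟩,⟨e,t⟩⟩, argument [morra glim] : ⟨e,e⟩; result ⟨e,t⟩.
[brell [[morra glim] [[dax ombre] hesk]]]: functor [[morra glim] [[dax ombre] hesk]] : ⟨e,t⟩, argument brell : e; result t.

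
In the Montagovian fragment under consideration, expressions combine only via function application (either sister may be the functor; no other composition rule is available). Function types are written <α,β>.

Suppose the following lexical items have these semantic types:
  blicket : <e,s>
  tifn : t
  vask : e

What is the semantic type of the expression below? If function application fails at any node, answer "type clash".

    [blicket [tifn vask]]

type clash

[tifn vask]: t and e cannot combine by function application — type clash.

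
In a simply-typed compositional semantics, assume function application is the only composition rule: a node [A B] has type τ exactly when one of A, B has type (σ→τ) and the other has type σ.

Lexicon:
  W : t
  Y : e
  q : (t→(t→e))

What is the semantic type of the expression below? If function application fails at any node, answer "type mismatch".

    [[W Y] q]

[W Y]: t and e cannot combine by function application — type clash.

type mismatch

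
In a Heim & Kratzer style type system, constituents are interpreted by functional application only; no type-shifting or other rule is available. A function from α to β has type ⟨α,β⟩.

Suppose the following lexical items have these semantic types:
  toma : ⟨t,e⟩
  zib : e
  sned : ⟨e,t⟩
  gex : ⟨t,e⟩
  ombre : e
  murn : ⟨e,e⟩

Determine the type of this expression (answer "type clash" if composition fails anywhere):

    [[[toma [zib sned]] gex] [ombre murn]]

At [zib sned], sned : ⟨e,t⟩ takes zib : e, giving t.
At [toma [zib sned]], toma : ⟨t,e⟩ takes [zib sned] : t, giving e.
[[toma [zib sned]] gex]: e with ⟨t,e⟩ — neither is a function whose domain matches the other; composition fails here.

type clash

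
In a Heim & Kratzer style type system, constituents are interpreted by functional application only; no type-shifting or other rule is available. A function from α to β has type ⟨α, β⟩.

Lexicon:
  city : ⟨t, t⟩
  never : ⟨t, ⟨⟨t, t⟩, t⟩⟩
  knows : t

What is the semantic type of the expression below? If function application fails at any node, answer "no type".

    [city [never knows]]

t

[never knows]: ⟨t, ⟨⟨t, t⟩, t⟩⟩ applied to t yields ⟨⟨t, t⟩, t⟩.
[city [never knows]]: ⟨⟨t, t⟩, t⟩ applied to ⟨t, t⟩ yields t.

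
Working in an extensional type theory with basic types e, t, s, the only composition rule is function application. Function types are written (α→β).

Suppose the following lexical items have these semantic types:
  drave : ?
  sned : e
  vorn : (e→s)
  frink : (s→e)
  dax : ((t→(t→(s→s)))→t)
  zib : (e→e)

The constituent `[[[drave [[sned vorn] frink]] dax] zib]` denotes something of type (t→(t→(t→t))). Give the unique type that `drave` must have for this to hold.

At [[[drave [[sned vorn] frink]] dax] zib] (required: (t→(t→(t→t)))): zib is (e→e), which is not a function with range (t→(t→(t→t))); hence [[drave [[sned vorn] frink]] dax] is the functor — type ((e→e)→(t→(t→(t→t)))).
At [[drave [[sned vorn] frink]] dax] (required: ((e→e)→(t→(t→(t→t))))): dax is ((t→(t→(s→s)))→t), which is not a function with range ((e→e)→(t→(t→(t→t)))); hence [drave [[sned vorn] frink]] is the functor — type (((t→(t→(s→s)))→t)→((e→e)→(t→(t→(t→t))))).
At [drave [[sned vorn] frink]] (required: (((t→(t→(s→s)))→t)→((e→e)→(t→(t→(t→t)))))): [[sned vorn] frink] is e, which is not a function with range (((t→(t→(s→s)))→t)→((e→e)→(t→(t→(t→t))))); hence drave is the functor — type (e→(((t→(t→(s→s)))→t)→((e→e)→(t→(t→(t→t)))))).

(e→(((t→(t→(s→s)))→t)→((e→e)→(t→(t→(t→t))))))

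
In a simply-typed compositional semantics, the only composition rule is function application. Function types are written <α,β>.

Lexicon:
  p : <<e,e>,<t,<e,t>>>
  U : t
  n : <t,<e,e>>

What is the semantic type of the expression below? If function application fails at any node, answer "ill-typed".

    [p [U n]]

<t,<e,t>>

[U n]: functor n : <t,<e,e>>, argument U : t; result <e,e>.
[p [U n]]: functor p : <<e,e>,<t,<e,t>>>, argument [U n] : <e,e>; result <t,<e,t>>.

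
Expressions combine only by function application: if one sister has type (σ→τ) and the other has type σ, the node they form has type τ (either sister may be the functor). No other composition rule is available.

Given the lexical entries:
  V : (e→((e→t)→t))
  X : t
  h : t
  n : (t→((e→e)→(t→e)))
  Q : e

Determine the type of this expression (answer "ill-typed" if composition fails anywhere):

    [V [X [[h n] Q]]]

ill-typed

[h n] — n of type (t→((e→e)→(t→e))) combines with h of type t: type ((e→e)→(t→e)).
At [[h n] Q]: neither ((e→e)→(t→e)) nor e can take the other as argument; the node is ill-typed.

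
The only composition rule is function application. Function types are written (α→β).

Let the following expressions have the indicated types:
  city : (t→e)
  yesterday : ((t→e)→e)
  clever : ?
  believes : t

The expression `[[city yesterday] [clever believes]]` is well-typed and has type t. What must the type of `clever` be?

For [[city yesterday] [clever believes]] to have type t with [city yesterday] of type e, [clever believes] must be the function: [clever believes] : (e→t).
For [clever believes] to have type (e→t) with believes of type t, clever must be the function: clever : (t→(e→t)).

(t→(e→t))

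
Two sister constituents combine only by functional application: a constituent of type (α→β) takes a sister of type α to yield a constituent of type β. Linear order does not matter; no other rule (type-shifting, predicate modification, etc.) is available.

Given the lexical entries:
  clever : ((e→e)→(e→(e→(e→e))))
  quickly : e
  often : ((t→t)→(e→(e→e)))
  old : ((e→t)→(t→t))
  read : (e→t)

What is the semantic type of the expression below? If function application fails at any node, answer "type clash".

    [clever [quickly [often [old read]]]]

(e→(e→(e→e)))

[old read]: functor old : ((e→t)→(t→t)), argument read : (e→t); result (t→t).
[often [old read]]: functor often : ((t→t)→(e→(e→e))), argument [old read] : (t→t); result (e→(e→e)).
[quickly [often [old read]]]: functor [often [old read]] : (e→(e→e)), argument quickly : e; result (e→e).
[clever [quickly [often [old read]]]]: functor clever : ((e→e)→(e→(e→(e→e)))), argument [quickly [often [old read]]] : (e→e); result (e→(e→(e→e))).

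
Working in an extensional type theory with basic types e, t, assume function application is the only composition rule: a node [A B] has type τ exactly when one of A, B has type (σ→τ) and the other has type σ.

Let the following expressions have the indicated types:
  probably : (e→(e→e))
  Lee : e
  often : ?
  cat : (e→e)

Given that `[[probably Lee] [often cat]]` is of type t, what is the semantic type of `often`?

[[probably Lee] [often cat]] must have type t. The sister [probably Lee] has type (e→e); that is not a function onto t, so [often cat] must be the functor, of type ((e→e)→t).
[often cat] must have type ((e→e)→t). The sister cat has type (e→e); that is not a function onto ((e→e)→t), so often must be the functor, of type ((e→e)→((e→e)→t)).

((e→e)→((e→e)→t))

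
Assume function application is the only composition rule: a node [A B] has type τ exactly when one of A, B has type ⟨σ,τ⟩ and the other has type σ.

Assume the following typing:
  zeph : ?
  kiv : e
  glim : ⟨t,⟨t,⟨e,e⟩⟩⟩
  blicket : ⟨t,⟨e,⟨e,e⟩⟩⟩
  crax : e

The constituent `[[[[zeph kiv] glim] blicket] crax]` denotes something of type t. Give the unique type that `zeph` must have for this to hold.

⟨e,⟨⟨t,⟨t,⟨e,e⟩⟩⟩,⟨⟨t,⟨e,⟨e,e⟩⟩⟩,⟨e,t⟩⟩⟩⟩

At [[[[zeph kiv] glim] blicket] crax] (required: t): crax is e, which is not a function with range t; hence [[[zeph kiv] glim] blicket] is the functor — type ⟨e,t⟩.
At [[[zeph kiv] glim] blicket] (required: ⟨e,t⟩): blicket is ⟨t,⟨e,⟨e,e⟩⟩⟩, which is not a function with range ⟨e,t⟩; hence [[zeph kiv] glim] is the functor — type ⟨⟨t,⟨e,⟨e,e⟩⟩⟩,⟨e,t⟩⟩.
At [[zeph kiv] glim] (required: ⟨⟨t,⟨e,⟨e,e⟩⟩⟩,⟨e,t⟩⟩): glim is ⟨t,⟨t,⟨e,e⟩⟩⟩, which is not a function with range ⟨⟨t,⟨e,⟨e,e⟩⟩⟩,⟨e,t⟩⟩; hence [zeph kiv] is the functor — type ⟨⟨t,⟨t,⟨e,e⟩⟩⟩,⟨⟨t,⟨e,⟨e,e⟩⟩⟩,⟨e,t⟩⟩⟩.
At [zeph kiv] (required: ⟨⟨t,⟨t,⟨e,e⟩⟩⟩,⟨⟨t,⟨e,⟨e,e⟩⟩⟩,⟨e,t⟩⟩⟩): kiv is e, which is not a function with range ⟨⟨t,⟨t,⟨e,e⟩⟩⟩,⟨⟨t,⟨e,⟨e,e⟩⟩⟩,⟨e,t⟩⟩⟩; hence zeph is the functor — type ⟨e,⟨⟨t,⟨t,⟨e,e⟩⟩⟩,⟨⟨t,⟨e,⟨e,e⟩⟩⟩,⟨e,t⟩⟩⟩⟩.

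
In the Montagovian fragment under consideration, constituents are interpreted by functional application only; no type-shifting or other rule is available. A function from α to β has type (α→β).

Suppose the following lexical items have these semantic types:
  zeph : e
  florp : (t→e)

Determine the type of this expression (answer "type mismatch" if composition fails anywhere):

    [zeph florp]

type mismatch

At [zeph florp]: neither e nor (t→e) can take the other as argument; the node is ill-typed.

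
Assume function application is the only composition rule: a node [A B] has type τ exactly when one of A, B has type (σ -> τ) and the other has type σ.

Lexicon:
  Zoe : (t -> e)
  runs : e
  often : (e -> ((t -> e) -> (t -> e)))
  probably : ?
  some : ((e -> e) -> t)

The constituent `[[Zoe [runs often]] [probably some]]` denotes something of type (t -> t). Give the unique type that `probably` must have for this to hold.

(((e -> e) -> t) -> ((t -> e) -> (t -> t)))

For [[Zoe [runs often]] [probably some]] to have type (t -> t) with [Zoe [runs often]] of type (t -> e), [probably some] must be the function: [probably some] : ((t -> e) -> (t -> t)).
For [probably some] to have type ((t -> e) -> (t -> t)) with some of type ((e -> e) -> t), probably must be the function: probably : (((e -> e) -> t) -> ((t -> e) -> (t -> t))).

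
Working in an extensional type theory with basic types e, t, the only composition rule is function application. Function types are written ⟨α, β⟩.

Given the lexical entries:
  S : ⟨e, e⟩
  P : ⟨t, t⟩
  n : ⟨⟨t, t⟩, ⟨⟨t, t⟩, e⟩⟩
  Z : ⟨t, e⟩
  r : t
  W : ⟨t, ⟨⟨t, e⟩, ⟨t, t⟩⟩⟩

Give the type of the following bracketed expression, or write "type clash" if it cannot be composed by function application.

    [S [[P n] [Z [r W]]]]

e

[P n]: functor n : ⟨⟨t, t⟩, ⟨⟨t, t⟩, e⟩⟩, argument P : ⟨t, t⟩; result ⟨⟨t, t⟩, e⟩.
[r W]: functor W : ⟨t, ⟨⟨t, e⟩, ⟨t, t⟩⟩⟩, argument r : t; result ⟨⟨t, e⟩, ⟨t, t⟩⟩.
[Z [r W]]: functor [r W] : ⟨⟨t, e⟩, ⟨t, t⟩⟩, argument Z : ⟨t, e⟩; result ⟨t, t⟩.
[[P n] [Z [r W]]]: functor [P n] : ⟨⟨t, t⟩, e⟩, argument [Z [r W]] : ⟨t, t⟩; result e.
[S [[P n] [Z [r W]]]]: functor S : ⟨e, e⟩, argument [[P n] [Z [r W]]] : e; result e.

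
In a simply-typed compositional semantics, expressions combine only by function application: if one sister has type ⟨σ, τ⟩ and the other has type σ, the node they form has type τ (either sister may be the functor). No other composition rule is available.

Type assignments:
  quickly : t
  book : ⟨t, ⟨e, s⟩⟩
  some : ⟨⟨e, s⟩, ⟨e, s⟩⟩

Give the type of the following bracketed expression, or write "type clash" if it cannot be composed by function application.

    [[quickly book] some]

⟨e, s⟩

At [quickly book], book : ⟨t, ⟨e, s⟩⟩ takes quickly : t, giving ⟨e, s⟩.
At [[quickly book] some], some : ⟨⟨e, s⟩, ⟨e, s⟩⟩ takes [quickly book] : ⟨e, s⟩, giving ⟨e, s⟩.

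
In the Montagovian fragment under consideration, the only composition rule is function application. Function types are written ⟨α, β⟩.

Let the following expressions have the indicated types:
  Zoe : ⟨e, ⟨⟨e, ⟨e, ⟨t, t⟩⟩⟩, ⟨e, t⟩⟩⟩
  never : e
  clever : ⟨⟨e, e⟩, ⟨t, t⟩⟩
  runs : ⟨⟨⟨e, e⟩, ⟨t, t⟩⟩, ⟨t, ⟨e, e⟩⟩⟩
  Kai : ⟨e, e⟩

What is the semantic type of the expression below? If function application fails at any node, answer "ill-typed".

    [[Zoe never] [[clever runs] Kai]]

[Zoe never] — Zoe of type ⟨e, ⟨⟨e, ⟨e, ⟨t, t⟩⟩⟩, ⟨e, t⟩⟩⟩ combines with never of type e: type ⟨⟨e, ⟨e, ⟨t, t⟩⟩⟩, ⟨e, t⟩⟩.
[clever runs] — runs of type ⟨⟨⟨e, e⟩, ⟨t, t⟩⟩, ⟨t, ⟨e, e⟩⟩⟩ combines with clever of type ⟨⟨e, e⟩, ⟨t, t⟩⟩: type ⟨t, ⟨e, e⟩⟩.
[[clever runs] Kai]: ⟨t, ⟨e, e⟩⟩ with ⟨e, e⟩ — neither is a function whose domain matches the other; composition fails here.

ill-typed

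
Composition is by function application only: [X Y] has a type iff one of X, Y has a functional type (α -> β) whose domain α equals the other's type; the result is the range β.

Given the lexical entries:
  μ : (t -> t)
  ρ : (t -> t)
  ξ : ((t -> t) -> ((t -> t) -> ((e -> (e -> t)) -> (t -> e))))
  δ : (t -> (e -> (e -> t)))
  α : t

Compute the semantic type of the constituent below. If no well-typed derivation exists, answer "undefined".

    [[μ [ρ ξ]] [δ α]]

(t -> e)

At [ρ ξ], ξ : ((t -> t) -> ((t -> t) -> ((e -> (e -> t)) -> (t -> e)))) takes ρ : (t -> t), giving ((t -> t) -> ((e -> (e -> t)) -> (t -> e))).
At [μ [ρ ξ]], [ρ ξ] : ((t -> t) -> ((e -> (e -> t)) -> (t -> e))) takes μ : (t -> t), giving ((e -> (e -> t)) -> (t -> e)).
At [δ α], δ : (t -> (e -> (e -> t))) takes α : t, giving (e -> (e -> t)).
At [[μ [ρ ξ]] [δ α]], [μ [ρ ξ]] : ((e -> (e -> t)) -> (t -> e)) takes [δ α] : (e -> (e -> t)), giving (t -> e).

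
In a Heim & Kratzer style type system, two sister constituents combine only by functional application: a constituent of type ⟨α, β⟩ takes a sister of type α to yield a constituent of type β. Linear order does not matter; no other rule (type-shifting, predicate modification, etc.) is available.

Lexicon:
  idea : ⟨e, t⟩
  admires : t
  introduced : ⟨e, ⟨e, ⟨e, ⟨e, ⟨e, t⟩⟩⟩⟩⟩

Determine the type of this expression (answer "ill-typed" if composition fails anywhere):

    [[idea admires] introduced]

[idea admires]: ⟨e, t⟩ with t — neither is a function whose domain matches the other; composition fails here.

ill-typed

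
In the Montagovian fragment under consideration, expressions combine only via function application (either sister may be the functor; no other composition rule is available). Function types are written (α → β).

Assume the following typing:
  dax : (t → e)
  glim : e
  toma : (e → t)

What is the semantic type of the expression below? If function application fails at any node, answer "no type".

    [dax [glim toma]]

e

[glim toma]: functor toma : (e → t), argument glim : e; result t.
[dax [glim toma]]: functor dax : (t → e), argument [glim toma] : t; result e.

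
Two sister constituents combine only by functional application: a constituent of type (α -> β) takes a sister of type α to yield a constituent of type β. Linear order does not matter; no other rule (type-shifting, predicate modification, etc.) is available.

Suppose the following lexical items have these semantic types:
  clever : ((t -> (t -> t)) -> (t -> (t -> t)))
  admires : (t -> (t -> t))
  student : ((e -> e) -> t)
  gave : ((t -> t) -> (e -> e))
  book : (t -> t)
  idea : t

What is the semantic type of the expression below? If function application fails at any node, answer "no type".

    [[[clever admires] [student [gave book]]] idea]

[clever admires]: functor clever : ((t -> (t -> t)) -> (t -> (t -> t))), argument admires : (t -> (t -> t)); result (t -> (t -> t)).
[gave book]: functor gave : ((t -> t) -> (e -> e)), argument book : (t -> t); result (e -> e).
[student [gave book]]: functor student : ((e -> e) -> t), argument [gave book] : (e -> e); result t.
[[clever admires] [student [gave book]]]: functor [clever admires] : (t -> (t -> t)), argument [student [gave book]] : t; result (t -> t).
[[[clever admires] [student [gave book]]] idea]: functor [[clever admires] [student [gave book]]] : (t -> t), argument idea : t; result t.

t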